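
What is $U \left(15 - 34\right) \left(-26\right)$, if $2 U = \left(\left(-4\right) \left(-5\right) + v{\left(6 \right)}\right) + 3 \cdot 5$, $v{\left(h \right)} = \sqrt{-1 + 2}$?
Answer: $8892$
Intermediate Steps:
$v{\left(h \right)} = 1$ ($v{\left(h \right)} = \sqrt{1} = 1$)
$U = 18$ ($U = \frac{\left(\left(-4\right) \left(-5\right) + 1\right) + 3 \cdot 5}{2} = \frac{\left(20 + 1\right) + 15}{2} = \frac{21 + 15}{2} = \frac{1}{2} \cdot 36 = 18$)
$U \left(15 - 34\right) \left(-26\right) = 18 \left(15 - 34\right) \left(-26\right) = 18 \left(\left(-19\right) \left(-26\right)\right) = 18 \cdot 494 = 8892$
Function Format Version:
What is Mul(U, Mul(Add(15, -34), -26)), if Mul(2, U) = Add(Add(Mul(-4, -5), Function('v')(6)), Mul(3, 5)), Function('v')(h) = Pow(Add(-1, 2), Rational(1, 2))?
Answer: 8892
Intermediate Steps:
Function('v')(h) = 1 (Function('v')(h) = Pow(1, Rational(1, 2)) = 1)
U = 18 (U = Mul(Rational(1, 2), Add(Add(Mul(-4, -5), 1), Mul(3, 5))) = Mul(Rational(1, 2), Add(Add(20, 1), 15)) = Mul(Rational(1, 2), Add(21, 15)) = Mul(Rational(1, 2), 36) = 18)
Mul(U, Mul(Add(15, -34), -26)) = Mul(18, Mul(Add(15, -34), -26)) = Mul(18, Mul(-19, -26)) = Mul(18, 494) = 8892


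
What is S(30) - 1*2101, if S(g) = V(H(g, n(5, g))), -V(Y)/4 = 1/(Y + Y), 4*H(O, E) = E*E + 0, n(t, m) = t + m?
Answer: -2573733/1225 ≈ -2101.0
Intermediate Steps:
n(t, m) = m + t
H(O, E) = E**2/4 (H(O, E) = (E*E + 0)/4 = (E**2 + 0)/4 = E**2/4)
V(Y) = -2/Y (V(Y) = -4/(Y + Y) = -4*1/(2*Y) = -2/Y)
S(g) = -8/(5 + g)**2 (S(g) = -2*4/(g + 5)**2 = -2*4/(5 + g)**2 = -8/(5 + g)**2)
S(30) - 1*2101 = -8/(5 + 30)**2 - 1*2101 = -8/35**2 - 2101 = -8*1/1225 - 2101 = -8/1225 - 2101 = -2573733/1225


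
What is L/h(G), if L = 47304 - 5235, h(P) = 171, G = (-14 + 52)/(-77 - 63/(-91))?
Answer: 14023/57 ≈ 246.02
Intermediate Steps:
G = -247/496 (G = 38/(-77 - 63*(-1/91)) = 38/(-77 + 9/13) = 38/(-992/13) = 38*(-13/992) = -247/496 ≈ -0.49798)
L = 42069
L/h(G) = 42069/171 = 42069*(1/171) = 14023/57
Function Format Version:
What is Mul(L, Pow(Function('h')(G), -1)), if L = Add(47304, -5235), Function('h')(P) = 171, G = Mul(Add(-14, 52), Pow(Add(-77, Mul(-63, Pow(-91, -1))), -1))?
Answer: Rational(14023, 57) ≈ 246.02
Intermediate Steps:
G = Rational(-247, 496) (G = Mul(38, Pow(Add(-77, Mul(-63, Rational(-1, 91))), -1)) = Mul(38, Pow(Add(-77, Rational(9, 13)), -1)) = Mul(38, Pow(Rational(-992, 13), -1)) = Mul(38, Rational(-13, 992)) = Rational(-247, 496) ≈ -0.49798)
L = 42069
Mul(L, Pow(Function('h')(G), -1)) = Mul(42069, Pow(171, -1)) = Mul(42069, Rational(1, 171)) = Rational(14023, 57)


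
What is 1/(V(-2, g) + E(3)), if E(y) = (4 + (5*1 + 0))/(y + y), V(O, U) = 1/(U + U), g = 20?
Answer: 40/61 ≈ 0.65574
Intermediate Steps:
V(O, U) = 1/(2*U)
E(y) = 9/(2*y) (E(y) = (4 + (5 + 0))/((2*y)) = (4 + 5)*(1/(2*y)) = 9*(1/(2*y)) = 9/(2*y))
1/(V(-2, g) + E(3)) = 1/((½)/20 + (9/2)/3) = 1/((½)*(1/20) + (9/2)*(⅓)) = 1/(1/40 + 3/2) = 1/(61/40) = 40/61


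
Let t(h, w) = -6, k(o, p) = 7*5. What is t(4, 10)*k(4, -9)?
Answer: -210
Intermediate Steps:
k(o, p) = 35
t(4, 10)*k(4, -9) = -6*35 = -210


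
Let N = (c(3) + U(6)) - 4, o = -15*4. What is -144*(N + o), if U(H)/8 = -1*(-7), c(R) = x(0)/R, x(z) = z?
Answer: 1152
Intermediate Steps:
c(R) = 0 (c(R) = 0/R = 0)
U(H) = 56 (U(H) = 8*(-1*(-7)) = 8*7 = 56)
o = -60 (o = -1*60 = -60)
N = 52 (N = (0 + 56) - 4 = 56 - 4 = 52)
-144*(N + o) = -144*(52 - 60) = -144*(-8) = 1152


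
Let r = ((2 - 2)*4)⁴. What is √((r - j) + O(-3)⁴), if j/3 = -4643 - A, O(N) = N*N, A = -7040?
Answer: 3*I*√70 ≈ 25.1*I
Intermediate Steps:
O(N) = N²
j = 7191 (j = 3*(-4643 - 1*(-7040)) = 3*(-4643 + 7040) = 3*2397 = 7191)
r = 0 (r = (0*4)⁴ = 0⁴ = 0)
√((r - j) + O(-3)⁴) = √((0 - 1*7191) + ((-3)²)⁴) = √((0 - 7191) + 9⁴) = √(-7191 + 6561) = √(-630) = 3*I*√70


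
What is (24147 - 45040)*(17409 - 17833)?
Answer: 8858632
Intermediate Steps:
(24147 - 45040)*(17409 - 17833) = -20893*(-424) = 8858632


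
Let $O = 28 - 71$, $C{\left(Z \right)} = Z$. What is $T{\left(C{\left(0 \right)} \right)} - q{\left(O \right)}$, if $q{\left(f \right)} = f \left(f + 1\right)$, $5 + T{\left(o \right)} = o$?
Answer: $-1811$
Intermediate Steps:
$T{\left(o \right)} = -5 + o$
$O = -43$
$q{\left(f \right)} = f \left(1 + f\right)$
$T{\left(C{\left(0 \right)} \right)} - q{\left(O \right)} = \left(-5 + 0\right) - - 43 \left(1 - 43\right) = -5 - \left(-43\right) \left(-42\right) = -5 - 1806 = -1811$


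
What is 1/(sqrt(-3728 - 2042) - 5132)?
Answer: -2566/13171597 - I*sqrt(5770)/26343194 ≈ -0.00019481 - 2.8835e-6*I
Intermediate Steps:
1/(sqrt(-3728 - 2042) - 5132) = 1/(sqrt(-5770) - 5132) = 1/(I*sqrt(5770) - 5132) = 1/(-5132 + I*sqrt(5770))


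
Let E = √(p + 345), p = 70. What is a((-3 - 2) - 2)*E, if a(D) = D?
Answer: -7*√415 ≈ -142.60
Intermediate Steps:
E = √415 (E = √(70 + 345) = √415 ≈ 20.372)
a((-3 - 2) - 2)*E = ((-3 - 2) - 2)*√415 = (-5 - 2)*√415 = -7*√415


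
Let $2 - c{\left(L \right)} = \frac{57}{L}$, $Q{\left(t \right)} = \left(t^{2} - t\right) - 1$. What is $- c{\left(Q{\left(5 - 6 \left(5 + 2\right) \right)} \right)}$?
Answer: $- \frac{2753}{1405} \approx -1.9594$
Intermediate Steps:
$Q{\left(t \right)} = -1 + t^{2} - t$
$c{\left(L \right)} = 2 - \frac{57}{L}$
$- c{\left(Q{\left(5 - 6 \left(5 + 2\right) \right)} \right)} = - (2 - \frac{57}{-1 + \left(5 - 6 \left(5 + 2\right)\right)^{2} - \left(5 - 6 \left(5 + 2\right)\right)}) = - (2 - \frac{57}{-1 + \left(5 - 6 \cdot 7\right)^{2} - \left(5 - 6 \cdot 7\right)}) = - (2 - \frac{57}{-1 + \left(5 - 42\right)^{2} - \left(5 - 42\right)}) = - (2 - \frac{57}{-1 + \left(-37\right)^{2} - -37}) = - (2 - \frac{57}{-1 + 1369 + 37}) = - (2 - \frac{57}{1405}) = \left(-1\right) \frac{2753}{1405} = - \frac{2753}{1405}$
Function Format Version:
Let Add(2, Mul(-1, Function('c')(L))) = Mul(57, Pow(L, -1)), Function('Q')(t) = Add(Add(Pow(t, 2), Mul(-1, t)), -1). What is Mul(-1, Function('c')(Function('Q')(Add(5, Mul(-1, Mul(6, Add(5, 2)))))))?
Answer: Rational(-2753, 1405) ≈ -1.9594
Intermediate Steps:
Function('Q')(t) = Add(-1, Pow(t, 2), Mul(-1, t))
Function('c')(L) = Add(2, Mul(-57, Pow(L, -1))) (Function('c')(L) = Add(2, Mul(-1, Mul(57, Pow(L, -1)))) = Add(2, Mul(-57, Pow(L, -1))))
Mul(-1, Function('c')(Function('Q')(Add(5, Mul(-1, Mul(6, Add(5, 2))))))) = Mul(-1, Add(2, Mul(-57, Pow(Add(-1, Pow(Add(5, Mul(-1, Mul(6, Add(5, 2)))), 2), Mul(-1, Add(5, Mul(-1, Mul(6, Add(5, 2)))))), -1)))) = Mul(-1, Add(2, Mul(-57, Pow(Add(-1, Pow(Add(5, Mul(-1, Mul(6, 7))), 2), Mul(-1, Add(5, Mul(-1, Mul(6, 7))))), -1)))) = Mul(-1, Add(2, Mul(-57, Pow(Add(-1, Pow(Add(5, Mul(-1, 42)), 2), Mul(-1, Add(5, Mul(-1, 42)))), -1)))) = Mul(-1, Add(2, Mul(-57, Pow(Add(-1, Pow(Add(5, -42), 2), Mul(-1, Add(5, -42))), -1)))) = Mul(-1, Add(2, Mul(-57, Pow(Add(-1, Pow(-37, 2), Mul(-1, -37)), -1)))) = Mul(-1, Add(2, Mul(-57, Pow(Add(-1, 1369, 37), -1)))) = Mul(-1, Add(2, Mul(-57, Pow(1405, -1)))) = Mul(-1, Add(2, Mul(-57, Rational(1, 1405)))) = Mul(-1, Add(2, Rational(-57, 1405))) = Mul(-1, Rational(2753, 1405)) = Rational(-2753, 1405)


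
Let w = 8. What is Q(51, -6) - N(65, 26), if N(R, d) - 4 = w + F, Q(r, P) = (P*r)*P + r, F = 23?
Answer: 1852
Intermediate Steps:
Q(r, P) = r + r*P**2 (Q(r, P) = r*P**2 + r = r + r*P**2)
N(R, d) = 35 (N(R, d) = 4 + (8 + 23) = 4 + 31 = 35)
Q(51, -6) - N(65, 26) = 51*(1 + (-6)**2) - 1*35 = 51*(1 + 36) - 35 = 51*37 - 35 = 1887 - 35 = 1852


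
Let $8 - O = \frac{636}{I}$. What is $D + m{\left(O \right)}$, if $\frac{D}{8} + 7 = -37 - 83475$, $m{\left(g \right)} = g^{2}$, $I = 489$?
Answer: $- \frac{17750938024}{26569} \approx -6.6811 \cdot 10^{5}$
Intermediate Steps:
$O = \frac{1092}{163}$ ($O = 8 - \frac{636}{489} = 8 - 636 \cdot \frac{1}{489} = 8 - \frac{212}{163} = \frac{1092}{163} \approx 6.6994$)
$D = -668152$ ($D = -56 + 8 \left(-37 - 83475\right) = -56 + 8 \left(-83512\right) = -56 - 668096 = -668152$)
$D + m{\left(O \right)} = -668152 + \left(\frac{1092}{163}\right)^{2} = -668152 + \frac{1192464}{26569} = - \frac{17750938024}{26569}$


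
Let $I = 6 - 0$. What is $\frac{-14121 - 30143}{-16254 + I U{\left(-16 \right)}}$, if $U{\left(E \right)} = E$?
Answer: $\frac{22132}{8175} \approx 2.7073$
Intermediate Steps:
$I = 6$ ($I = 6 + 0 = 6$)
$\frac{-14121 - 30143}{-16254 + I U{\left(-16 \right)}} = \frac{-14121 - 30143}{-16254 + 6 \left(-16\right)} = - \frac{44264}{-16254 - 96} = - \frac{44264}{-16350} = \left(-44264\right) \left(- \frac{1}{16350}\right) = \frac{22132}{8175}$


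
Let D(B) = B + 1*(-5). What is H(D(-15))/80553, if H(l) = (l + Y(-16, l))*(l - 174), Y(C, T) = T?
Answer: 7760/80553 ≈ 0.096334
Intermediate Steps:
D(B) = -5 + B (D(B) = B - 5 = -5 + B)
H(l) = 2*l*(-174 + l) (H(l) = (l + l)*(l - 174) = (2*l)*(-174 + l) = 2*l*(-174 + l))
H(D(-15))/80553 = (2*(-5 - 15)*(-174 + (-5 - 15)))/80553 = (2*(-20)*(-174 - 20))*(1/80553) = (2*(-20)*(-194))*(1/80553) = 7760*(1/80553) = 7760/80553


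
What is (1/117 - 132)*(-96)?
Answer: 494176/39 ≈ 12671.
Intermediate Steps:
(1/117 - 132)*(-96) = -15443/117*(-96) = 494176/39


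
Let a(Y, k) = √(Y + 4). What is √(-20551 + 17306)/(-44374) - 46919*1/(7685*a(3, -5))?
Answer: -46919*√7/53795 - I*√3245/44374 ≈ -2.3076 - 0.0012837*I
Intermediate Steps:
a(Y, k) = √(4 + Y)
√(-20551 + 17306)/(-44374) - 46919*1/(7685*a(3, -5)) = √(-20551 + 17306)/(-44374) - 46919*1/(7685*√(4 + 3)) = √(-3245)*(-1/44374) - 46919*√7/53795 = (I*√3245)*(-1/44374) - 46919*√7/53795 = -I*√3245/44374 - 46919*√7/53795 = -46919*√7/53795 - I*√3245/44374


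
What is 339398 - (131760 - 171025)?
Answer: 378663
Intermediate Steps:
339398 - (131760 - 171025) = 339398 - 1*(-39265) = 339398 + 39265 = 378663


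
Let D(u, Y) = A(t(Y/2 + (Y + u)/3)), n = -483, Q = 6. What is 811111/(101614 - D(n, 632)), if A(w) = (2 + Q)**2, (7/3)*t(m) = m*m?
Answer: 811111/101550 ≈ 7.9873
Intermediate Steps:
t(m) = 3*m**2/7 (t(m) = 3*(m*m)/7 = 3*m**2/7)
A(w) = 64 (A(w) = (2 + 6)**2 = 8**2 = 64)
D(u, Y) = 64
811111/(101614 - D(n, 632)) = 811111/(101614 - 1*64) = 811111/(101614 - 64) = 811111/101550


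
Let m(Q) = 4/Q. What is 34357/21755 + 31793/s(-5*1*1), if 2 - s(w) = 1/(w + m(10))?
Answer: 15909856652/1109505 ≈ 14340.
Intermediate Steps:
s(w) = 2 - 1/(2/5 + w) (s(w) = 2 - 1/(w + 4/10) = 2 - 1/(w + 4*(1/10)) = 2 - 1/(w + 2/5) = 2 - 1/(2/5 + w))
34357/21755 + 31793/s(-5*1*1) = 34357/21755 + 31793/(((-1 + 10*(-5*1*1))/(2 + 5*(-5*1*1)))) = 34357*(1/21755) + 31793/(((-1 + 10*(-5*1))/(2 + 5*(-5*1)))) = 34357/21755 + 31793/(((-1 + 10*(-5))/(2 + 5*(-5)))) = 34357/21755 + 31793/(((-1 - 50)/(2 - 25))) = 34357/21755 + 31793/((-51/(-23))) = 34357/21755 + 31793/((-1/23*(-51))) = 34357/21755 + 31793/(51/23) = 34357/21755 + 31793*(23/51) = 34357/21755 + 731239/51 = 15909856652/1109505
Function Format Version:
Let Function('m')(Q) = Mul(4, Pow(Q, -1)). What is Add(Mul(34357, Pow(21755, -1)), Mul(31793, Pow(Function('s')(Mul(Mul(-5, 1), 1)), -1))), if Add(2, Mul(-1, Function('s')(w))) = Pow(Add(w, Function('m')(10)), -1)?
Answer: Rational(15909856652, 1109505) ≈ 14340.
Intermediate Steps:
Function('s')(w) = Add(2, Mul(-1, Pow(Add(Rational(2, 5), w), -1))) (Function('s')(w) = Add(2, Mul(-1, Pow(Add(w, Mul(4, Pow(10, -1))), -1))) = Add(2, Mul(-1, Pow(Add(w, Mul(4, Rational(1, 10))), -1))) = Add(2, Mul(-1, Pow(Add(w, Rational(2, 5)), -1))) = Add(2, Mul(-1, Pow(Add(Rational(2, 5), w), -1))))
Add(Mul(34357, Pow(21755, -1)), Mul(31793, Pow(Function('s')(Mul(Mul(-5, 1), 1)), -1))) = Add(Mul(34357, Pow(21755, -1)), Mul(31793, Pow(Mul(Pow(Add(2, Mul(5, Mul(Mul(-5, 1), 1))), -1), Add(-1, Mul(10, Mul(Mul(-5, 1), 1)))), -1))) = Add(Mul(34357, Rational(1, 21755)), Mul(31793, Pow(Mul(Pow(Add(2, Mul(5, Mul(-5, 1))), -1), Add(-1, Mul(10, Mul(-5, 1)))), -1))) = Add(Rational(34357, 21755), Mul(31793, Pow(Mul(Pow(Add(2, Mul(5, -5)), -1), Add(-1, Mul(10, -5))), -1))) = Add(Rational(34357, 21755), Mul(31793, Pow(Mul(Pow(Add(2, -25), -1), Add(-1, -50)), -1))) = Add(Rational(34357, 21755), Mul(31793, Pow(Mul(Pow(-23, -1), -51), -1))) = Add(Rational(34357, 21755), Mul(31793, Pow(Mul(Rational(-1, 23), -51), -1))) = Add(Rational(34357, 21755), Mul(31793, Pow(Rational(51, 23), -1))) = Add(Rational(34357, 21755), Mul(31793, Rational(23, 51))) = Add(Rational(34357, 21755), Rational(731239, 51)) = Rational(15909856652, 1109505)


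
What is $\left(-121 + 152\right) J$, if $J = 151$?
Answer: $4681$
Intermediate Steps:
$\left(-121 + 152\right) J = \left(-121 + 152\right) 151 = 31 \cdot 151 = 4681$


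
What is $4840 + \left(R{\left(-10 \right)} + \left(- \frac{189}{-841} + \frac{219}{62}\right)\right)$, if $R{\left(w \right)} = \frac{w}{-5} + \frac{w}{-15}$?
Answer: $\frac{758106667}{156426} \approx 4846.4$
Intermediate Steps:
$R{\left(w \right)} = - \frac{4 w}{15}$ ($R{\left(w \right)} = w \left(- \frac{1}{5}\right) + w \left(- \frac{1}{15}\right) = - \frac{w}{5} - \frac{w}{15} = - \frac{4 w}{15}$)
$4840 + \left(R{\left(-10 \right)} + \left(- \frac{189}{-841} + \frac{219}{62}\right)\right) = 4840 + \left(\left(- \frac{4}{15}\right) \left(-10\right) + \left(- \frac{189}{-841} + \frac{219}{62}\right)\right) = 4840 + \left(\frac{8}{3} + \left(\left(-189\right) \left(- \frac{1}{841}\right) + 219 \cdot \frac{1}{62}\right)\right) = 4840 + \left(\frac{8}{3} + \left(\frac{189}{841} + \frac{219}{62}\right)\right) = 4840 + \left(\frac{8}{3} + \frac{195897}{52142}\right) = 4840 + \frac{1004827}{156426} = \frac{758106667}{156426}$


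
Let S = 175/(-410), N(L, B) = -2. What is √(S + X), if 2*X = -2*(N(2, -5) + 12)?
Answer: 3*I*√7790/82 ≈ 3.2291*I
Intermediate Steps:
X = -10 (X = (-2*(-2 + 12))/2 = (-2*10)/2 = (½)*(-20) = -10)
S = -35/82 (S = 175*(-1/410) = -35/82 ≈ -0.42683)
√(S + X) = √(-35/82 - 10) = √(-855/82) = 3*I*√7790/82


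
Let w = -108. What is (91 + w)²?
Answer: 289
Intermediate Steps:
(91 + w)² = (91 - 108)² = (-17)² = 289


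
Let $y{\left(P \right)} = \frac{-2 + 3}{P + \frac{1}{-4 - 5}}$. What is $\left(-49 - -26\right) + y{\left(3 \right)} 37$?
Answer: $- \frac{265}{26} \approx -10.192$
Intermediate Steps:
$y{\left(P \right)} = \frac{1}{- \frac{1}{9} + P}$ ($y{\left(P \right)} = 1 \frac{1}{P + \frac{1}{-9}} = 1 \frac{1}{P - \frac{1}{9}} = 1 \frac{1}{- \frac{1}{9} + P} = \frac{1}{- \frac{1}{9} + P}$)
$\left(-49 - -26\right) + y{\left(3 \right)} 37 = \left(-49 - -26\right) + \frac{9}{-1 + 9 \cdot 3} \cdot 37 = \left(-49 + 26\right) + \frac{9}{-1 + 27} \cdot 37 = -23 + \frac{9}{26} \cdot 37 = -23 + \frac{333}{26} = - \frac{265}{26}$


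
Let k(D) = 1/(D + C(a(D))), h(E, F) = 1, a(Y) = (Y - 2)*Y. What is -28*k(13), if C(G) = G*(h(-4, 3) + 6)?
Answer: -14/507 ≈ -0.027613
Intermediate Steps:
a(Y) = Y*(-2 + Y) (a(Y) = (-2 + Y)*Y = Y*(-2 + Y))
C(G) = 7*G (C(G) = G*(1 + 6) = G*7 = 7*G)
k(D) = 1/(D + 7*D*(-2 + D)) (k(D) = 1/(D + 7*(D*(-2 + D))) = 1/(D + 7*D*(-2 + D)))
-28*k(13) = -28/(13*(-13 + 7*13)) = -28/(13*(-13 + 91)) = -28/(13*78) = -28*1/1014 = -14/507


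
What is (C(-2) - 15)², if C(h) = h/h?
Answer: 196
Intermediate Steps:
C(h) = 1
(C(-2) - 15)² = (1 - 15)² = (-14)² = 196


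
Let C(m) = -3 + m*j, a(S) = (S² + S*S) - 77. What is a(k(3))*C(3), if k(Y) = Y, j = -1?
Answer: 354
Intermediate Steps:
a(S) = -77 + 2*S² (a(S) = (S² + S²) - 77 = 2*S² - 77 = -77 + 2*S²)
C(m) = -3 - m (C(m) = -3 + m*(-1) = -3 - m)
a(k(3))*C(3) = (-77 + 2*3²)*(-3 - 1*3) = (-77 + 2*9)*(-3 - 3) = (-77 + 18)*(-6) = -59*(-6) = 354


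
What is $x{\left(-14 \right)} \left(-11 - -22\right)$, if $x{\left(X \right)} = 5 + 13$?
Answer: $198$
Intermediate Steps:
$x{\left(X \right)} = 18$
$x{\left(-14 \right)} \left(-11 - -22\right) = 18 \left(-11 - -22\right) = 18 \left(-11 + 22\right) = 18 \cdot 11 = 198$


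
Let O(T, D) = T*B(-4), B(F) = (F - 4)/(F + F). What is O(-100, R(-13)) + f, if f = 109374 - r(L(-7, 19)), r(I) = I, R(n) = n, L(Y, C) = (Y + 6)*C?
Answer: 109293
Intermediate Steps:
L(Y, C) = C*(6 + Y) (L(Y, C) = (6 + Y)*C = C*(6 + Y))
B(F) = (-4 + F)/(2*F) (B(F) = (-4 + F)/((2*F)) = (-4 + F)*(1/(2*F)) = (-4 + F)/(2*F))
O(T, D) = T (O(T, D) = T*((1/2)*(-4 - 4)/(-4)) = T*((1/2)*(-1/4)*(-8)) = T*1 = T)
f = 109393 (f = 109374 - 19*(6 - 7) = 109374 - 19*(-1) = 109374 - 1*(-19) = 109374 + 19 = 109393)
O(-100, R(-13)) + f = -100 + 109393 = 109293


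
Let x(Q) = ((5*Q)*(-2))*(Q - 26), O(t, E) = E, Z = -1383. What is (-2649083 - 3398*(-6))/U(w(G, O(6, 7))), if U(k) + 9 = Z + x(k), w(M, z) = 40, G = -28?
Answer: 2628695/6992 ≈ 375.96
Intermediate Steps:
x(Q) = -10*Q*(-26 + Q) (x(Q) = (-10*Q)*(-26 + Q) = -10*Q*(-26 + Q))
U(k) = -1392 + 10*k*(26 - k) (U(k) = -9 + (-1383 + 10*k*(26 - k)) = -1392 + 10*k*(26 - k))
(-2649083 - 3398*(-6))/U(w(G, O(6, 7))) = (-2649083 - 3398*(-6))/(-1392 - 10*40² + 260*40) = (-2649083 - 1*(-20388))/(-1392 - 10*1600 + 10400) = (-2649083 + 20388)/(-1392 - 16000 + 10400) = -2628695/(-6992) = -2628695*(-1/6992) = 2628695/6992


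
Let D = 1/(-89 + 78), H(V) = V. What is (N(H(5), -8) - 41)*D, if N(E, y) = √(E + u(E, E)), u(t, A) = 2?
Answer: 41/11 - √7/11 ≈ 3.4868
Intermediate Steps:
D = -1/11 (D = 1/(-11) = -1/11 ≈ -0.090909)
N(E, y) = √(2 + E) (N(E, y) = √(E + 2) = √(2 + E))
(N(H(5), -8) - 41)*D = (√(2 + 5) - 41)*(-1/11) = (√7 - 41)*(-1/11) = (-41 + √7)*(-1/11) = 41/11 - √7/11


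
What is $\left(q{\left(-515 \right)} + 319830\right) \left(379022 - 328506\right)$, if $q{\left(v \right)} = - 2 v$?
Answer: $16208563760$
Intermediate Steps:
$\left(q{\left(-515 \right)} + 319830\right) \left(379022 - 328506\right) = \left(\left(-2\right) \left(-515\right) + 319830\right) \left(379022 - 328506\right) = \left(1030 + 319830\right) 50516 = 320860 \cdot 50516 = 16208563760$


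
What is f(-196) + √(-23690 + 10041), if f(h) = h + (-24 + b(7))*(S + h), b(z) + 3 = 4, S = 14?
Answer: 3990 + I*√13649 ≈ 3990.0 + 116.83*I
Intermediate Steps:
b(z) = 1 (b(z) = -3 + 4 = 1)
f(h) = -322 - 22*h (f(h) = h + (-24 + 1)*(14 + h) = h - 23*(14 + h) = h + (-322 - 23*h) = -322 - 22*h)
f(-196) + √(-23690 + 10041) = (-322 - 22*(-196)) + √(-23690 + 10041) = (-322 + 4312) + √(-13649) = 3990 + I*√13649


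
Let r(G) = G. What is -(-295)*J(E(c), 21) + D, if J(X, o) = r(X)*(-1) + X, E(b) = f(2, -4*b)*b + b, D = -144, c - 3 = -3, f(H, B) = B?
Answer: -144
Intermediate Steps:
c = 0 (c = 3 - 3 = 0)
E(b) = b - 4*b**2 (E(b) = (-4*b)*b + b = -4*b**2 + b = b - 4*b**2)
J(X, o) = 0 (J(X, o) = X*(-1) + X = -X + X = 0)
-(-295)*J(E(c), 21) + D = -(-295)*0 - 144 = -295*0 - 144 = 0 - 144 = -144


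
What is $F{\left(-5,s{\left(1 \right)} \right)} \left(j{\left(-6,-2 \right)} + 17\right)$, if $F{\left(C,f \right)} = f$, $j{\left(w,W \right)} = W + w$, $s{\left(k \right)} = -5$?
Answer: $-45$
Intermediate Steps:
$F{\left(-5,s{\left(1 \right)} \right)} \left(j{\left(-6,-2 \right)} + 17\right) = - 5 \left(\left(-2 - 6\right) + 17\right) = - 5 \left(-8 + 17\right) = \left(-5\right) 9 = -45$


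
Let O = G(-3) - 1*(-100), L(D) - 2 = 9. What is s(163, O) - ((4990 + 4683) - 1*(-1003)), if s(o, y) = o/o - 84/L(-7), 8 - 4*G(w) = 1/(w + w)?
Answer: -117509/11 ≈ -10683.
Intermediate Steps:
L(D) = 11 (L(D) = 2 + 9 = 11)
G(w) = 2 - 1/(8*w) (G(w) = 2 - 1/(4*(w + w)) = 2 - 1/(2*w)/4 = 2 - 1/(8*w))
O = 2449/24 (O = (2 - ⅛/(-3)) - 1*(-100) = (2 - ⅛*(-⅓)) + 100 = (2 + 1/24) + 100 = 49/24 + 100 = 2449/24 ≈ 102.04)
s(o, y) = -73/11 (s(o, y) = o/o - 84/11 = 1 - 84*1/11 = 1 - 84/11 = -73/11)
s(163, O) - ((4990 + 4683) - 1*(-1003)) = -73/11 - ((4990 + 4683) - 1*(-1003)) = -73/11 - (9673 + 1003) = -73/11 - 1*10676 = -73/11 - 10676 = -117509/11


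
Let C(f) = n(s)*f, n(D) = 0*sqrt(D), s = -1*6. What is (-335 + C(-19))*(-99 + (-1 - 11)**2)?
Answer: -15075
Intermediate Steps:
s = -6
n(D) = 0
C(f) = 0 (C(f) = 0*f = 0)
(-335 + C(-19))*(-99 + (-1 - 11)**2) = (-335 + 0)*(-99 + (-1 - 11)**2) = -335*(-99 + (-12)**2) = -335*(-99 + 144) = -335*45 = -15075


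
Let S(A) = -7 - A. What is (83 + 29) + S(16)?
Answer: 89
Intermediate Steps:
(83 + 29) + S(16) = (83 + 29) + (-7 - 1*16) = 112 + (-7 - 16) = 112 - 23 = 89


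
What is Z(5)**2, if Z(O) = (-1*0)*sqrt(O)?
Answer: 0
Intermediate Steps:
Z(O) = 0 (Z(O) = 0*sqrt(O) = 0)
Z(5)**2 = 0**2 = 0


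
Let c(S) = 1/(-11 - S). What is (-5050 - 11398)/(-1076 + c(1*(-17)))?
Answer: 98688/6455 ≈ 15.289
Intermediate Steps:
(-5050 - 11398)/(-1076 + c(1*(-17))) = (-5050 - 11398)/(-1076 - 1/(11 + 1*(-17))) = -16448/(-1076 - 1/(11 - 17)) = -16448/(-1076 - 1/(-6)) = -16448/(-1076 - 1*(-⅙)) = -16448/(-1076 + ⅙) = -16448/(-6455/6) = -16448*(-6/6455) = 98688/6455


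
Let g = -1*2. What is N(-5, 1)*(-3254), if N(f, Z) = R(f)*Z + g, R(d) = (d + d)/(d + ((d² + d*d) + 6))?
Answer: 364448/51 ≈ 7146.0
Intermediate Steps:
R(d) = 2*d/(6 + d + 2*d²) (R(d) = (2*d)/(d + ((d² + d²) + 6)) = (2*d)/(d + (2*d² + 6)) = (2*d)/(d + (6 + 2*d²)) = (2*d)/(6 + d + 2*d²) = 2*d/(6 + d + 2*d²))
g = -2
N(f, Z) = -2 + 2*Z*f/(6 + f + 2*f²) (N(f, Z) = (2*f/(6 + f + 2*f²))*Z - 2 = 2*Z*f/(6 + f + 2*f²) - 2 = -2 + 2*Z*f/(6 + f + 2*f²))
N(-5, 1)*(-3254) = (2*(-6 - 1*(-5) - 2*(-5)² + 1*(-5))/(6 - 5 + 2*(-5)²))*(-3254) = (2*(-6 + 5 - 2*25 - 5)/(6 - 5 + 2*25))*(-3254) = (2*(-6 + 5 - 50 - 5)/(6 - 5 + 50))*(-3254) = (2*(-56)/51)*(-3254) = (2*(1/51)*(-56))*(-3254) = -112/51*(-3254) = 364448/51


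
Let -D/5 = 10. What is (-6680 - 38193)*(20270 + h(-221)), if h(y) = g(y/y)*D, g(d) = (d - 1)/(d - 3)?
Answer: -909575710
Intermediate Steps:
D = -50 (D = -5*10 = -50)
g(d) = (-1 + d)/(-3 + d)
h(y) = 0 (h(y) = ((-1 + y/y)/(-3 + y/y))*(-50) = ((-1 + 1)/(-3 + 1))*(-50) = (0/(-2))*(-50) = -½*0*(-50) = 0*(-50) = 0)
(-6680 - 38193)*(20270 + h(-221)) = (-6680 - 38193)*(20270 + 0) = -44873*20270 = -909575710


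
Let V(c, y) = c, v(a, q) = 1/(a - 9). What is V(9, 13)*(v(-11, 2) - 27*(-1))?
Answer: 4851/20 ≈ 242.55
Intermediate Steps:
v(a, q) = 1/(-9 + a)
V(9, 13)*(v(-11, 2) - 27*(-1)) = 9*(1/(-9 - 11) - 27*(-1)) = 9*(1/(-20) + 27) = 9*(-1/20 + 27) = 9*(539/20) = 4851/20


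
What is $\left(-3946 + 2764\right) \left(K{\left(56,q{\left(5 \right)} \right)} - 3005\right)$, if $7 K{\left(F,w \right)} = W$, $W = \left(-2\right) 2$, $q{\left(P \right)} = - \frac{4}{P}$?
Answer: $\frac{24868098}{7} \approx 3.5526 \cdot 10^{6}$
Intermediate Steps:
$W = -4$
$K{\left(F,w \right)} = - \frac{4}{7}$ ($K{\left(F,w \right)} = \frac{1}{7} \left(-4\right) = - \frac{4}{7}$)
$\left(-3946 + 2764\right) \left(K{\left(56,q{\left(5 \right)} \right)} - 3005\right) = \left(-3946 + 2764\right) \left(- \frac{4}{7} - 3005\right) = \left(-1182\right) \left(- \frac{21039}{7}\right) = \frac{24868098}{7}$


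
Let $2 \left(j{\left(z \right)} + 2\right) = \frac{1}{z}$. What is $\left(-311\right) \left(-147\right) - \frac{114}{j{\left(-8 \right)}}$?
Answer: $\frac{503495}{11} \approx 45772.0$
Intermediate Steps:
$j{\left(z \right)} = -2 + \frac{1}{2 z}$
$\left(-311\right) \left(-147\right) - \frac{114}{j{\left(-8 \right)}} = \left(-311\right) \left(-147\right) - \frac{114}{-2 + \frac{1}{2 \left(-8\right)}} = 45717 - \frac{114}{-2 + \frac{1}{2} \left(- \frac{1}{8}\right)} = 45717 - \frac{114}{-2 - \frac{1}{16}} = 45717 - \frac{114}{- \frac{33}{16}} = 45717 - - \frac{608}{11} = 45717 + \frac{608}{11} = \frac{503495}{11}$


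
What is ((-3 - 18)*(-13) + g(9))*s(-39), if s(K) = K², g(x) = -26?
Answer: 375687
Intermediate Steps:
((-3 - 18)*(-13) + g(9))*s(-39) = ((-3 - 18)*(-13) - 26)*(-39)² = (-21*(-13) - 26)*1521 = (273 - 26)*1521 = 247*1521 = 375687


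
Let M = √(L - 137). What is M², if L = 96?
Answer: -41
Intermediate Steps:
M = I*√41 (M = √(96 - 137) = √(-41) = I*√41 ≈ 6.4031*I)
M² = (I*√41)² = -41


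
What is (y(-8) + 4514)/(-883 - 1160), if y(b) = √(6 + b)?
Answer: -4514/2043 - I*√2/2043 ≈ -2.2095 - 0.00069222*I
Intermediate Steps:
(y(-8) + 4514)/(-883 - 1160) = (√(6 - 8) + 4514)/(-883 - 1160) = (√(-2) + 4514)/(-2043) = (I*√2 + 4514)*(-1/2043) = (4514 + I*√2)*(-1/2043) = -4514/2043 - I*√2/2043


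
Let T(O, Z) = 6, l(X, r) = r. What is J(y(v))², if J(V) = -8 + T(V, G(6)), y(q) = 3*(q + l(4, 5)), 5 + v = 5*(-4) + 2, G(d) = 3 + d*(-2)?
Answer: 4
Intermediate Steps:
G(d) = 3 - 2*d
v = -23 (v = -5 + (5*(-4) + 2) = -5 + (-20 + 2) = -5 - 18 = -23)
y(q) = 15 + 3*q (y(q) = 3*(q + 5) = 3*(5 + q) = 15 + 3*q)
J(V) = -2 (J(V) = -8 + 6 = -2)
J(y(v))² = (-2)² = 4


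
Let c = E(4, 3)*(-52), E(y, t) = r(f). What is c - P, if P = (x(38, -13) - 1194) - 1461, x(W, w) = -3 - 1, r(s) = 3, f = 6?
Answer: 2503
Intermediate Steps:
E(y, t) = 3
c = -156 (c = 3*(-52) = -156)
x(W, w) = -4
P = -2659 (P = (-4 - 1194) - 1461 = -1198 - 1461 = -2659)
c - P = -156 - 1*(-2659) = -156 + 2659 = 2503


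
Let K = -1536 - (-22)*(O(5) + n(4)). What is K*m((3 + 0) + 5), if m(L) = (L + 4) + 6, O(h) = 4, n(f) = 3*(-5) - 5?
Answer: -33984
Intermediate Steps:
n(f) = -20 (n(f) = -15 - 5 = -20)
K = -1888 (K = -1536 - (-22)*(4 - 20) = -1536 - (-22)*(-16) = -1536 - 1*352 = -1536 - 352 = -1888)
m(L) = 10 + L (m(L) = (4 + L) + 6 = 10 + L)
K*m((3 + 0) + 5) = -1888*(10 + ((3 + 0) + 5)) = -1888*(10 + (3 + 5)) = -1888*(10 + 8) = -1888*18 = -33984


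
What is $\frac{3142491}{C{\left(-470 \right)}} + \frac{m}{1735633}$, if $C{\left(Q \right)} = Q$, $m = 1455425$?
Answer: $- \frac{5453527032053}{815747510} \approx -6685.3$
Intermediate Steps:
$\frac{3142491}{C{\left(-470 \right)}} + \frac{m}{1735633} = \frac{3142491}{-470} + \frac{1455425}{1735633} = 3142491 \left(- \frac{1}{470}\right) + 1455425 \cdot \frac{1}{1735633} = - \frac{3142491}{470} + \frac{1455425}{1735633} = - \frac{5453527032053}{815747510}$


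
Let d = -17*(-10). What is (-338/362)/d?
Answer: -169/30770 ≈ -0.0054924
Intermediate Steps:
d = 170
(-338/362)/d = -338/362/170 = -338*1/362*(1/170) = -169/181*1/170 = -169/30770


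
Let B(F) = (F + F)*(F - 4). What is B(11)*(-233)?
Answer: -35882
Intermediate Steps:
B(F) = 2*F*(-4 + F) (B(F) = (2*F)*(-4 + F) = 2*F*(-4 + F))
B(11)*(-233) = (2*11*(-4 + 11))*(-233) = (2*11*7)*(-233) = 154*(-233) = -35882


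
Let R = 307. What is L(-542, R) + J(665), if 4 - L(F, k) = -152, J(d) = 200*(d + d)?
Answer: 266156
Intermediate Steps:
J(d) = 400*d (J(d) = 200*(2*d) = 400*d)
L(F, k) = 156 (L(F, k) = 4 - 1*(-152) = 4 + 152 = 156)
L(-542, R) + J(665) = 156 + 400*665 = 156 + 266000 = 266156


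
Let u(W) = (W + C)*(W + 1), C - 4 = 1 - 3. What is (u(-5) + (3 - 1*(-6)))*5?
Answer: 105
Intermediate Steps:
C = 2 (C = 4 + (1 - 3) = 4 - 2 = 2)
u(W) = (1 + W)*(2 + W) (u(W) = (W + 2)*(W + 1) = (2 + W)*(1 + W) = (1 + W)*(2 + W))
(u(-5) + (3 - 1*(-6)))*5 = ((2 + (-5)² + 3*(-5)) + (3 - 1*(-6)))*5 = ((2 + 25 - 15) + (3 + 6))*5 = (12 + 9)*5 = 21*5 = 105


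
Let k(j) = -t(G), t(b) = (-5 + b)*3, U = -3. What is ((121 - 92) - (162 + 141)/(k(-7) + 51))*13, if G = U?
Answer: 8112/25 ≈ 324.48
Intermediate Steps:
G = -3
t(b) = -15 + 3*b
k(j) = 24 (k(j) = -(-15 + 3*(-3)) = -(-15 - 9) = -1*(-24) = 24)
((121 - 92) - (162 + 141)/(k(-7) + 51))*13 = ((121 - 92) - (162 + 141)/(24 + 51))*13 = (29 - 303/75)*13 = (29 - 1*101/25)*13 = (29 - 101/25)*13 = (624/25)*13 = 8112/25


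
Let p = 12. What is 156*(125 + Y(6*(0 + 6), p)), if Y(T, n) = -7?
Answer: 18408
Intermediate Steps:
156*(125 + Y(6*(0 + 6), p)) = 156*(125 - 7) = 156*118 = 18408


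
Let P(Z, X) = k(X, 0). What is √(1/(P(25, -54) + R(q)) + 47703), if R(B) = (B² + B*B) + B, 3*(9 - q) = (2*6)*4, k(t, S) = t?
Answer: 2*√16326361/37 ≈ 218.41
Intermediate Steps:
P(Z, X) = X
q = -7 (q = 9 - 2*6*4/3 = 9 - 4*4 = 9 - ⅓*48 = 9 - 16 = -7)
R(B) = B + 2*B² (R(B) = (B² + B²) + B = 2*B² + B = B + 2*B²)
√(1/(P(25, -54) + R(q)) + 47703) = √(1/(-54 - 7*(1 + 2*(-7))) + 47703) = √(1/(-54 - 7*(1 - 14)) + 47703) = √(1/(-54 - 7*(-13)) + 47703) = √(1/(-54 + 91) + 47703) = √(1/37 + 47703) = √(1765012/37) = 2*√16326361/37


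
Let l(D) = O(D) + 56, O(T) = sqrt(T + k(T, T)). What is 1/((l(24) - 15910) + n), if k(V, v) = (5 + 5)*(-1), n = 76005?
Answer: 8593/516877541 - sqrt(14)/3618142787 ≈ 1.6624e-5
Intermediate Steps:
k(V, v) = -10 (k(V, v) = 10*(-1) = -10)
O(T) = sqrt(-10 + T) (O(T) = sqrt(T - 10) = sqrt(-10 + T))
l(D) = 56 + sqrt(-10 + D) (l(D) = sqrt(-10 + D) + 56 = 56 + sqrt(-10 + D))
1/((l(24) - 15910) + n) = 1/(((56 + sqrt(-10 + 24)) - 15910) + 76005) = 1/(((56 + sqrt(14)) - 15910) + 76005) = 1/((-15854 + sqrt(14)) + 76005) = 1/(60151 + sqrt(14))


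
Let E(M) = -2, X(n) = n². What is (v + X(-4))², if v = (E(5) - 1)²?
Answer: 625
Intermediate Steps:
v = 9 (v = (-2 - 1)² = (-3)² = 9)
(v + X(-4))² = (9 + (-4)²)² = (9 + 16)² = 25² = 625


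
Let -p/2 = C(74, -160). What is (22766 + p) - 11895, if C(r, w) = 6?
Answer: 10859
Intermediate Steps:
p = -12 (p = -2*6 = -12)
(22766 + p) - 11895 = (22766 - 12) - 11895 = 22754 - 11895 = 10859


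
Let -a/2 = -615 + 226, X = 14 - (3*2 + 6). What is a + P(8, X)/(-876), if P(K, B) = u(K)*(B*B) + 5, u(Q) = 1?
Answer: 227173/292 ≈ 777.99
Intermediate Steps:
X = 2 (X = 14 - (6 + 6) = 14 - 1*12 = 14 - 12 = 2)
P(K, B) = 5 + B² (P(K, B) = 1*(B*B) + 5 = 1*B² + 5 = B² + 5 = 5 + B²)
a = 778 (a = -2*(-615 + 226) = -2*(-389) = 778)
a + P(8, X)/(-876) = 778 + (5 + 2²)/(-876) = 778 + (5 + 4)*(-1/876) = 778 + 9*(-1/876) = 778 - 3/292 = 227173/292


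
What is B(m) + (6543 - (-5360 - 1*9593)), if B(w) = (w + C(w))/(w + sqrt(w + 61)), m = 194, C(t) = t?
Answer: 803617248/37381 - 388*sqrt(255)/37381 ≈ 21498.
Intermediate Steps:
B(w) = 2*w/(w + sqrt(61 + w)) (B(w) = (w + w)/(w + sqrt(w + 61)) = (2*w)/(w + sqrt(61 + w)) = 2*w/(w + sqrt(61 + w)))
B(m) + (6543 - (-5360 - 1*9593)) = 2*194/(194 + sqrt(61 + 194)) + (6543 - (-5360 - 1*9593)) = 2*194/(194 + sqrt(255)) + (6543 - (-5360 - 9593)) = 388/(194 + sqrt(255)) + (6543 - 1*(-14953)) = 388/(194 + sqrt(255)) + (6543 + 14953) = 388/(194 + sqrt(255)) + 21496 = 21496 + 388/(194 + sqrt(255))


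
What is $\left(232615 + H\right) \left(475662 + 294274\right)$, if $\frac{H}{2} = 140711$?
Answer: $395775591632$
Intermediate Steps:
$H = 281422$ ($H = 2 \cdot 140711 = 281422$)
$\left(232615 + H\right) \left(475662 + 294274\right) = \left(232615 + 281422\right) \left(475662 + 294274\right) = 514037 \cdot 769936 = 395775591632$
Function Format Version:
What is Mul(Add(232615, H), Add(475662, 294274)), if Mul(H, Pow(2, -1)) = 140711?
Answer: 395775591632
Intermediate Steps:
H = 281422 (H = Mul(2, 140711) = 281422)
Mul(Add(232615, H), Add(475662, 294274)) = Mul(Add(232615, 281422), Add(475662, 294274)) = Mul(514037, 769936) = 395775591632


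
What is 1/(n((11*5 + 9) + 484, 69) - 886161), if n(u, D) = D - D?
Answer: -1/886161 ≈ -1.1285e-6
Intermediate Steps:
n(u, D) = 0
1/(n((11*5 + 9) + 484, 69) - 886161) = 1/(0 - 886161) = 1/(-886161) = -1/886161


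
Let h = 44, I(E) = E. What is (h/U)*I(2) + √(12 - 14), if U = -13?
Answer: -88/13 + I*√2 ≈ -6.7692 + 1.4142*I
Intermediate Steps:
(h/U)*I(2) + √(12 - 14) = (44/(-13))*2 + √(12 - 14) = (44*(-1/13))*2 + √(-2) = -44/13*2 + I*√2 = -88/13 + I*√2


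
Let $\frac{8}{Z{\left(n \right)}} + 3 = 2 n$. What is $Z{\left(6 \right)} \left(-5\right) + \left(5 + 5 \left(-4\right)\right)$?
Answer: $- \frac{175}{9} \approx -19.444$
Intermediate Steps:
$Z{\left(n \right)} = \frac{8}{-3 + 2 n}$
$Z{\left(6 \right)} \left(-5\right) + \left(5 + 5 \left(-4\right)\right) = \frac{8}{-3 + 2 \cdot 6} \left(-5\right) + \left(5 + 5 \left(-4\right)\right) = \frac{8}{-3 + 12} \left(-5\right) + \left(5 - 20\right) = \frac{8}{9} \left(-5\right) - 15 = - \frac{40}{9} - 15 = - \frac{175}{9}$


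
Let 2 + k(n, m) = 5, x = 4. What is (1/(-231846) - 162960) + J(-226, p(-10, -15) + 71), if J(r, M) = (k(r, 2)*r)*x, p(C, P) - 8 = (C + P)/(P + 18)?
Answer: -38410390513/231846 ≈ -1.6567e+5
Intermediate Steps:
p(C, P) = 8 + (C + P)/(18 + P) (p(C, P) = 8 + (C + P)/(P + 18) = 8 + (C + P)/(18 + P))
k(n, m) = 3 (k(n, m) = -2 + 5 = 3)
J(r, M) = 12*r (J(r, M) = (3*r)*4 = 12*r)
(1/(-231846) - 162960) + J(-226, p(-10, -15) + 71) = (1/(-231846) - 162960) + 12*(-226) = (-1/231846 - 162960) - 2712 = -37781624161/231846 - 2712 = -38410390513/231846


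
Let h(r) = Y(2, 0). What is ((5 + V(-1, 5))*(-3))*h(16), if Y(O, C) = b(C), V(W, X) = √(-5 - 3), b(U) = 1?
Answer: -15 - 6*I*√2 ≈ -15.0 - 8.4853*I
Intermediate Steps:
V(W, X) = 2*I*√2 (V(W, X) = √(-8) = 2*I*√2)
Y(O, C) = 1
h(r) = 1
((5 + V(-1, 5))*(-3))*h(16) = ((5 + 2*I*√2)*(-3))*1 = (-15 - 6*I*√2)*1 = -15 - 6*I*√2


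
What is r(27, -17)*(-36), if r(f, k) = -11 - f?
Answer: 1368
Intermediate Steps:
r(27, -17)*(-36) = (-11 - 1*27)*(-36) = (-11 - 27)*(-36) = -38*(-36) = 1368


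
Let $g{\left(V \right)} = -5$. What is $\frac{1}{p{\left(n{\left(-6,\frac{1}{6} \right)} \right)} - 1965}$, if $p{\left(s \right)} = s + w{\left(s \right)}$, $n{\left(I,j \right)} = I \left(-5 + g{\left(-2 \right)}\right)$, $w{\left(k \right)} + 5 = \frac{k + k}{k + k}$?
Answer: $- \frac{1}{1909} \approx -0.00052383$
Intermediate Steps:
$w{\left(k \right)} = -4$ ($w{\left(k \right)} = -5 + \frac{k + k}{k + k} = -5 + \frac{2 k}{2 k} = -5 + 2 k \frac{1}{2 k} = -5 + 1 = -4$)
$n{\left(I,j \right)} = - 10 I$ ($n{\left(I,j \right)} = I \left(-5 - 5\right) = I \left(-10\right) = - 10 I$)
$p{\left(s \right)} = -4 + s$ ($p{\left(s \right)} = s - 4 = -4 + s$)
$\frac{1}{p{\left(n{\left(-6,\frac{1}{6} \right)} \right)} - 1965} = \frac{1}{\left(-4 - -60\right) - 1965} = \frac{1}{\left(-4 + 60\right) - 1965} = \frac{1}{56 - 1965} = \frac{1}{-1909} = - \frac{1}{1909}$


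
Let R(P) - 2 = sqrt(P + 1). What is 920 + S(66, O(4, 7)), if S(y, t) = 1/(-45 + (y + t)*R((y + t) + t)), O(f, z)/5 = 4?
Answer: 713223433/775243 + 86*sqrt(107)/775243 ≈ 920.00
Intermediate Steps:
R(P) = 2 + sqrt(1 + P) (R(P) = 2 + sqrt(P + 1) = 2 + sqrt(1 + P))
O(f, z) = 20 (O(f, z) = 5*4 = 20)
S(y, t) = 1/(-45 + (2 + sqrt(1 + y + 2*t))*(t + y)) (S(y, t) = 1/(-45 + (y + t)*(2 + sqrt(1 + ((y + t) + t)))) = 1/(-45 + (t + y)*(2 + sqrt(1 + ((t + y) + t)))) = 1/(-45 + (t + y)*(2 + sqrt(1 + (y + 2*t)))) = 1/(-45 + (t + y)*(2 + sqrt(1 + y + 2*t))) = 1/(-45 + (2 + sqrt(1 + y + 2*t))*(t + y)))
920 + S(66, O(4, 7)) = 920 + 1/(-45 + 20*(2 + sqrt(1 + 66 + 2*20)) + 66*(2 + sqrt(1 + 66 + 2*20))) = 920 + 1/(-45 + 20*(2 + sqrt(1 + 66 + 40)) + 66*(2 + sqrt(1 + 66 + 40))) = 920 + 1/(-45 + 20*(2 + sqrt(107)) + 66*(2 + sqrt(107))) = 920 + 1/(-45 + (40 + 20*sqrt(107)) + (132 + 66*sqrt(107))) = 920 + 1/(127 + 86*sqrt(107))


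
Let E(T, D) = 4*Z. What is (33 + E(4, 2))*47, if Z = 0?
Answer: 1551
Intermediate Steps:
E(T, D) = 0 (E(T, D) = 4*0 = 0)
(33 + E(4, 2))*47 = (33 + 0)*47 = 33*47 = 1551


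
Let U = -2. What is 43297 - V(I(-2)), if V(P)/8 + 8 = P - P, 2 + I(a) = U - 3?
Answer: 43361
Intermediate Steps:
I(a) = -7 (I(a) = -2 + (-2 - 3) = -2 - 5 = -7)
V(P) = -64 (V(P) = -64 + 8*(P - P) = -64 + 8*0 = -64 + 0 = -64)
43297 - V(I(-2)) = 43297 - 1*(-64) = 43297 + 64 = 43361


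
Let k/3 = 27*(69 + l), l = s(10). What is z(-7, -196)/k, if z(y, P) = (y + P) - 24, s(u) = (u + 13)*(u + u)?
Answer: -227/42849 ≈ -0.0052977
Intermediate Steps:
s(u) = 2*u*(13 + u) (s(u) = (13 + u)*(2*u) = 2*u*(13 + u))
l = 460 (l = 2*10*(13 + 10) = 2*10*23 = 460)
z(y, P) = -24 + P + y (z(y, P) = (P + y) - 24 = -24 + P + y)
k = 42849 (k = 3*(27*(69 + 460)) = 3*(27*529) = 3*14283 = 42849)
z(-7, -196)/k = (-24 - 196 - 7)/42849 = -227*1/42849 = -227/42849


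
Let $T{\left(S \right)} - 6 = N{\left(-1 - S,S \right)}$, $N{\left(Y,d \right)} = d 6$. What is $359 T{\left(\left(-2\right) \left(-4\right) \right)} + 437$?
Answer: $19823$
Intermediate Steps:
$N{\left(Y,d \right)} = 6 d$
$T{\left(S \right)} = 6 + 6 S$
$359 T{\left(\left(-2\right) \left(-4\right) \right)} + 437 = 359 \left(6 + 6 \left(\left(-2\right) \left(-4\right)\right)\right) + 437 = 359 \left(6 + 6 \cdot 8\right) + 437 = 359 \left(6 + 48\right) + 437 = 359 \cdot 54 + 437 = 19386 + 437 = 19823$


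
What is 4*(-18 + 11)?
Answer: -28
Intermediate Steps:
4*(-18 + 11) = 4*(-7) = -28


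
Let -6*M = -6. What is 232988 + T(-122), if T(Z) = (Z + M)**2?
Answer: 247629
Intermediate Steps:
M = 1 (M = -1/6*(-6) = 1)
T(Z) = (1 + Z)**2 (T(Z) = (Z + 1)**2 = (1 + Z)**2)
232988 + T(-122) = 232988 + (1 - 122)**2 = 232988 + (-121)**2 = 232988 + 14641 = 247629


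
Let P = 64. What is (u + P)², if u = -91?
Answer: 729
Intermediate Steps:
(u + P)² = (-91 + 64)² = (-27)² = 729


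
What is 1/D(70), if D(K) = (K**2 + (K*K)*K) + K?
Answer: 1/347970 ≈ 2.8738e-6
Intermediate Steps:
D(K) = K + K**2 + K**3 (D(K) = (K**2 + K**2*K) + K = (K**2 + K**3) + K = K + K**2 + K**3)
1/D(70) = 1/(70*(1 + 70 + 70**2)) = 1/(70*(1 + 70 + 4900)) = 1/(70*4971) = 1/347970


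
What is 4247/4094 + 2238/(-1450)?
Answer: -1502111/2968150 ≈ -0.50608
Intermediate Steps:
4247/4094 + 2238/(-1450) = 4247*(1/4094) + 2238*(-1/1450) = 4247/4094 - 1119/725 = -1502111/2968150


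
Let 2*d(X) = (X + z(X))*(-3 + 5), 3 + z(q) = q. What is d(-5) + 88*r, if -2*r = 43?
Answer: -1905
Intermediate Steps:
r = -43/2 (r = -1/2*43 = -43/2 ≈ -21.500)
z(q) = -3 + q
d(X) = -3 + 2*X (d(X) = ((X + (-3 + X))*(-3 + 5))/2 = ((-3 + 2*X)*2)/2 = (-6 + 4*X)/2 = -3 + 2*X)
d(-5) + 88*r = (-3 + 2*(-5)) + 88*(-43/2) = (-3 - 10) - 1892 = -13 - 1892 = -1905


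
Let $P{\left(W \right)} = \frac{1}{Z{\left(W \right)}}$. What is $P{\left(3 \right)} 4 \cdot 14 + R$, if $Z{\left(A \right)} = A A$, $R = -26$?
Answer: $- \frac{178}{9} \approx -19.778$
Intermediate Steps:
$Z{\left(A \right)} = A^{2}$
$P{\left(W \right)} = \frac{1}{W^{2}}$
$P{\left(3 \right)} 4 \cdot 14 + R = \frac{4 \cdot 14}{9} - 26 = \frac{1}{9} \cdot 56 - 26 = \frac{56}{9} - 26 = - \frac{178}{9}$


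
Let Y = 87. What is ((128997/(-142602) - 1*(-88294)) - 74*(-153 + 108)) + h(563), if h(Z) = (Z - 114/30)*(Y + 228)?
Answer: 12728231249/47534 ≈ 2.6777e+5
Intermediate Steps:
h(Z) = -1197 + 315*Z (h(Z) = (Z - 114/30)*(87 + 228) = (Z - 114*1/30)*315 = (Z - 19/5)*315 = (-19/5 + Z)*315 = -1197 + 315*Z)
((128997/(-142602) - 1*(-88294)) - 74*(-153 + 108)) + h(563) = ((128997/(-142602) - 1*(-88294)) - 74*(-153 + 108)) + (-1197 + 315*563) = ((128997*(-1/142602) + 88294) - 74*(-45)) + (-1197 + 177345) = ((-42999/47534 + 88294) + 3330) + 176148 = (4196923997/47534 + 3330) + 176148 = 4355212217/47534 + 176148 = 12728231249/47534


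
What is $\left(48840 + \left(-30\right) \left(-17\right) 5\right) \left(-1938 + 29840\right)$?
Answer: $1433883780$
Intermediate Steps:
$\left(48840 + \left(-30\right) \left(-17\right) 5\right) \left(-1938 + 29840\right) = \left(48840 + 510 \cdot 5\right) 27902 = \left(48840 + 2550\right) 27902 = 51390 \cdot 27902 = 1433883780$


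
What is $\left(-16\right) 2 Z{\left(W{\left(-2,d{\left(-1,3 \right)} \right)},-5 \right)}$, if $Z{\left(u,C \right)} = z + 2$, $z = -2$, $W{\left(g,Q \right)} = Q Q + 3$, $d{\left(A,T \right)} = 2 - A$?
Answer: $0$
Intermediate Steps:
$W{\left(g,Q \right)} = 3 + Q^{2}$ ($W{\left(g,Q \right)} = Q^{2} + 3 = 3 + Q^{2}$)
$Z{\left(u,C \right)} = 0$ ($Z{\left(u,C \right)} = -2 + 2 = 0$)
$\left(-16\right) 2 Z{\left(W{\left(-2,d{\left(-1,3 \right)} \right)},-5 \right)} = \left(-16\right) 2 \cdot 0 = \left(-32\right) 0 = 0$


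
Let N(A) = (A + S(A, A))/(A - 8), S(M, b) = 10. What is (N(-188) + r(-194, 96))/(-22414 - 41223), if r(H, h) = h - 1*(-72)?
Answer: -16553/6236426 ≈ -0.0026542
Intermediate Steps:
r(H, h) = 72 + h (r(H, h) = h + 72 = 72 + h)
N(A) = (10 + A)/(-8 + A) (N(A) = (A + 10)/(A - 8) = (10 + A)/(-8 + A))
(N(-188) + r(-194, 96))/(-22414 - 41223) = ((10 - 188)/(-8 - 188) + (72 + 96))/(-22414 - 41223) = (-178/(-196) + 168)/(-63637) = (-1/196*(-178) + 168)*(-1/63637) = (89/98 + 168)*(-1/63637) = (16553/98)*(-1/63637) = -16553/6236426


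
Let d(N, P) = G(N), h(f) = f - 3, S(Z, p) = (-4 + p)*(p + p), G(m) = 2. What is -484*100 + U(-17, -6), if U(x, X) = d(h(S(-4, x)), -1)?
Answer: -48398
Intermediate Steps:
S(Z, p) = 2*p*(-4 + p) (S(Z, p) = (-4 + p)*(2*p) = 2*p*(-4 + p))
h(f) = -3 + f
d(N, P) = 2
U(x, X) = 2
-484*100 + U(-17, -6) = -484*100 + 2 = -48400 + 2 = -48398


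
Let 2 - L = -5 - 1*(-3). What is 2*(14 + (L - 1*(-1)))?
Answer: 38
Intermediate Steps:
L = 4 (L = 2 - (-5 - 1*(-3)) = 2 - (-5 + 3) = 2 - 1*(-2) = 2 + 2 = 4)
2*(14 + (L - 1*(-1))) = 2*(14 + (4 - 1*(-1))) = 2*(14 + (4 + 1)) = 2*(14 + 5) = 2*19 = 38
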